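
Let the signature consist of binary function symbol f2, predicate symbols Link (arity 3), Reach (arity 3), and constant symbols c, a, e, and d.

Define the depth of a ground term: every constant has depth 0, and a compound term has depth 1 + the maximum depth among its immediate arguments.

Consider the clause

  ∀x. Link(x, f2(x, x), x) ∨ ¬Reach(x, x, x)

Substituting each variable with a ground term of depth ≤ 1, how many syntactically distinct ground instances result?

Ground terms of depth ≤ 1:
  Write N_k for the number of ground terms of depth ≤ k. A term of depth ≤ k is either a constant or a function symbol applied to arguments of depth ≤ k−1, so N_k = 4 + N_{k-1}^2.
  N_0 = 4
  N_1 = 4 + 4^2 = 20
So there are 20 ground terms available for substitution.
The clause has 1 distinct variable (x), which appears in the body. In the free term algebra distinct substitutions yield syntactically distinct ground instances.
Number of ground instances = 20.

20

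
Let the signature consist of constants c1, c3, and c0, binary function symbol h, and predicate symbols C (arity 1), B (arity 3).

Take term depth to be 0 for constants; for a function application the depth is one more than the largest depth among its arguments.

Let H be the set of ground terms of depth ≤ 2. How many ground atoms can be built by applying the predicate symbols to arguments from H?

First count ground terms of depth ≤ 2.
If N_k denotes the number of depth-≤k ground terms, the 3 constants give N_0 = 3, and each function symbol of arity r contributes N_{k-1}^r new terms at level k: N_k = 3 + N_{k-1}^2.
N_0 = 3
N_1 = 3 + 3^2 = 12
N_2 = 3 + 12^2 = 147
So |H| = 147.
A ground atom is a predicate applied to a tuple of terms from H, so the count is the sum over predicates of |H|^arity:
  C: 147;  B: 147^3 = 3176523
Total ground atoms: 147 + 3176523 = 3176670.

3176670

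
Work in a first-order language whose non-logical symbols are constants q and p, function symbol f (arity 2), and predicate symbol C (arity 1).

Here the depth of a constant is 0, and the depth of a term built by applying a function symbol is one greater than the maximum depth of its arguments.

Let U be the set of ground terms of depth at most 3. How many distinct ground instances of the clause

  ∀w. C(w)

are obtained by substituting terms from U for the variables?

Ground terms of depth ≤ 3:
  Let N_k = |{terms of depth ≤ k}|. Then N_0 = 2 and N_k = 2 + N_{k-1}^2 for k ≥ 1 (one summand per function symbol, arity giving the exponent).
  N_0 = 2
  N_1 = 2 + 2^2 = 6
  N_2 = 2 + 6^2 = 38
  N_3 = 2 + 38^2 = 1446
So there are 1446 ground terms available for substitution.
The clause has 1 distinct variable (w), which appears in the body. In the free term algebra distinct substitutions yield syntactically distinct ground instances.
Number of ground instances = 1446.

1446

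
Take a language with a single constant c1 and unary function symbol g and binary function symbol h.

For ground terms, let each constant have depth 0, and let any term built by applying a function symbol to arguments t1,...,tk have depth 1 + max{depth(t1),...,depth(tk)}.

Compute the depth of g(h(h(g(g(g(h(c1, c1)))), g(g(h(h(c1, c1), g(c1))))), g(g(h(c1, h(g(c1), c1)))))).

7

depth(h(c1, c1)) = 1 + max(0, 0) = 1
depth(g(h(c1, c1))) = 1 + depth(h(c1, c1)) = 1 + 1 = 2
depth(g(g(h(c1, c1)))) = 1 + depth(g(h(c1, c1))) = 1 + 2 = 3
depth(g(g(g(h(c1, c1))))) = 1 + depth(g(g(h(c1, c1)))) = 1 + 3 = 4
depth(g(c1)) = 1 + depth(c1) = 1 + 0 = 1
depth(h(h(c1, c1), g(c1))) = 1 + max(1, 1) = 2
depth(g(h(h(c1, c1), g(c1)))) = 1 + depth(h(h(c1, c1), g(c1))) = 1 + 2 = 3
depth(g(g(h(h(c1, c1), g(c1))))) = 1 + depth(g(h(h(c1, c1), g(c1)))) = 1 + 3 = 4
depth(h(g(g(g(h(c1, c1)))), g(g(h(h(c1, c1), g(c1)))))) = 1 + max(4, 4) = 5
depth(h(g(c1), c1)) = 1 + max(1, 0) = 2
depth(h(c1, h(g(c1), c1))) = 1 + max(0, 2) = 3
depth(g(h(c1, h(g(c1), c1)))) = 1 + depth(h(c1, h(g(c1), c1))) = 1 + 3 = 4
depth(g(g(h(c1, h(g(c1), c1))))) = 1 + depth(g(h(c1, h(g(c1), c1)))) = 1 + 4 = 5
depth(h(h(g(g(g(h(c1, c1)))), g(g(h(h(c1, c1), g(c1))))), g(g(h(c1, h(g(c1), c1)))))) = 1 + max(5, 5) = 6
depth(g(h(h(g(g(g(h(c1, c1)))), g(g(h(h(c1, c1), g(c1))))), g(g(h(c1, h(g(c1), c1))))))) = 1 + depth(h(h(g(g(g(h(c1, c1)))), g(g(h(h(c1, c1), g(c1))))), g(g(h(c1, h(g(c1), c1)))))) = 1 + 6 = 7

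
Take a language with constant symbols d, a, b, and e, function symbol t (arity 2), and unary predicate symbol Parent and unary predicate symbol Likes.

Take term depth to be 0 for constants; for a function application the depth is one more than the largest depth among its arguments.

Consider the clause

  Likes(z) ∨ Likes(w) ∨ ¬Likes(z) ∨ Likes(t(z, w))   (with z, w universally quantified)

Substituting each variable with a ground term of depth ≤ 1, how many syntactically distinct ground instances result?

400

Ground terms of depth ≤ 1:
  Let N_k = |{terms of depth ≤ k}|. Then N_0 = 4 and N_k = 4 + N_{k-1}^2 for k ≥ 1 (one summand per function symbol, arity giving the exponent).
  N_0 = 4
  N_1 = 4 + 4^2 = 20
So there are 20 ground terms available for substitution.
There are 2 variables to instantiate (z, w), each occurring in at least one literal, so different choices give different ground instances.
Number of ground instances = 20^2 = 400.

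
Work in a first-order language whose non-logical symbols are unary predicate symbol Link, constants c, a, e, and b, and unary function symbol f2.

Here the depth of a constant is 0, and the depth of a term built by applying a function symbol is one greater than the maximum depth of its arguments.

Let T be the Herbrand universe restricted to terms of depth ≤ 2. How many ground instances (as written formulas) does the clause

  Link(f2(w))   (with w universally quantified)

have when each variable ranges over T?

12

Ground terms of depth ≤ 2:
  Let N_k = |{terms of depth ≤ k}|. Then N_0 = 4 and N_k = 4 + N_{k-1} for k ≥ 1 (one summand per function symbol, arity giving the exponent).
  N_0 = 4
  N_1 = 4 + 4 = 8
  N_2 = 4 + 8 = 12
So there are 12 ground terms available for substitution.
The variable w ranges independently over the available ground terms, and distinct assignments produce distinct instances.
Number of ground instances = 12.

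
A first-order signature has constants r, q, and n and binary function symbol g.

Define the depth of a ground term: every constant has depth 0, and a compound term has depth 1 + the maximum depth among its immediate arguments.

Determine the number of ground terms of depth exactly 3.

If N_k denotes the number of depth-≤k ground terms, the 3 constants give N_0 = 3, and each function symbol of arity r contributes N_{k-1}^r new terms at level k: N_k = 3 + N_{k-1}^2.
N_0 = 3
N_1 = 3 + 3^2 = 12
N_2 = 3 + 12^2 = 147
N_3 = 3 + 147^2 = 21612
Terms of depth exactly 3: N_3 − N_2 = 21612 − 147 = 21465.

21465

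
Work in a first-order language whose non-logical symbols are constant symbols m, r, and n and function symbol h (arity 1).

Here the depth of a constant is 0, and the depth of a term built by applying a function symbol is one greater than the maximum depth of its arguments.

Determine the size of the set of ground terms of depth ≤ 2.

Write N_k for the number of ground terms of depth ≤ k. A term of depth ≤ k is either a constant or a function symbol applied to arguments of depth ≤ k−1, so N_k = 3 + N_{k-1}.
N_0 = 3
N_1 = 3 + 3 = 6
N_2 = 3 + 6 = 9

9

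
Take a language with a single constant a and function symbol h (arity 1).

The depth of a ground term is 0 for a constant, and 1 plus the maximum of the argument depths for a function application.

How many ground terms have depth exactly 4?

Let N_k count ground terms of depth at most k. Each non-constant term of depth ≤ k is some function symbol applied to depth-≤(k−1) arguments, giving N_k = 1 + N_{k-1}.
N_0 = 1
N_1 = 1 + 1 = 2
N_2 = 1 + 2 = 3
N_3 = 1 + 3 = 4
N_4 = 1 + 4 = 5
Terms of depth exactly 4: N_4 − N_3 = 5 − 4 = 1.

1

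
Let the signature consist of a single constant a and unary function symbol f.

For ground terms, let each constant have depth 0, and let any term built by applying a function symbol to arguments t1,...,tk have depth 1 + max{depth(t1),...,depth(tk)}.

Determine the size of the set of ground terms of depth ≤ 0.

1

Let N_k count ground terms of depth at most k. Each non-constant term of depth ≤ k is some function symbol applied to depth-≤(k−1) arguments, giving N_k = 1 + N_{k-1}.
N_0 = 1
Explicitly: a.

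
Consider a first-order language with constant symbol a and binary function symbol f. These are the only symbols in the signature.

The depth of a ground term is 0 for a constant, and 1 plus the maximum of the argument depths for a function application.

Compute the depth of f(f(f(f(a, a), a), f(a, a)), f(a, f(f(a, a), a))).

4

depth(f(a, a)) = 1 + max(0, 0) = 1
depth(f(f(a, a), a)) = 1 + max(1, 0) = 2
depth(f(f(f(a, a), a), f(a, a))) = 1 + max(2, 1) = 3
depth(f(a, f(f(a, a), a))) = 1 + max(0, 2) = 3
depth(f(f(f(f(a, a), a), f(a, a)), f(a, f(f(a, a), a)))) = 1 + max(3, 3) = 4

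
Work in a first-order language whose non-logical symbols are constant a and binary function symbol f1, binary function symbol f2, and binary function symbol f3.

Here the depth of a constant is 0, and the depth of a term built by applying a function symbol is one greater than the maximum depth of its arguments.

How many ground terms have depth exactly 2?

Count level by level. With function symbols f1/2, f2/2, f3/2, the terms of depth ≤ k are the 1 constant together with each function applied to depth-≤(k−1) tuples, so N_k = 1 + N_{k-1}^2 + N_{k-1}^2 + N_{k-1}^2.
N_0 = 1
N_1 = 1 + 1^2 + 1^2 + 1^2 = 4
N_2 = 1 + 4^2 + 4^2 + 4^2 = 49
Terms of depth exactly 2: N_2 − N_1 = 49 − 4 = 45.

45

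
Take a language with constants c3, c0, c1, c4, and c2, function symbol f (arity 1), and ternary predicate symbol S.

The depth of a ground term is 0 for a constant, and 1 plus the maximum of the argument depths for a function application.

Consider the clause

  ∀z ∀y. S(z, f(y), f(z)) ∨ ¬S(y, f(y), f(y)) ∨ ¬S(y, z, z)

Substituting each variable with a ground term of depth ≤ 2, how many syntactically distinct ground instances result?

225

Ground terms of depth ≤ 2:
  Let N_k = |{terms of depth ≤ k}|. Then N_0 = 5 and N_k = 5 + N_{k-1} for k ≥ 1 (one summand per function symbol, arity giving the exponent).
  N_0 = 5
  N_1 = 5 + 5 = 10
  N_2 = 5 + 10 = 15
So there are 15 ground terms available for substitution.
Each of z, y ranges independently over the available ground terms, and distinct assignments produce distinct instances.
Number of ground instances = 15^2 = 225.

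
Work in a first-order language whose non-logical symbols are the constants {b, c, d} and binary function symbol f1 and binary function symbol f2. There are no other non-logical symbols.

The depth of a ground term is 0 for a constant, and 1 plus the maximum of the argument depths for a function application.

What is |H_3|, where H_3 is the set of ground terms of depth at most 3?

Let N_k count ground terms of depth at most k. Each non-constant term of depth ≤ k is some function symbol applied to depth-≤(k−1) arguments, giving N_k = 3 + N_{k-1}^2 + N_{k-1}^2.
N_0 = 3
N_1 = 3 + 3^2 + 3^2 = 21
N_2 = 3 + 21^2 + 21^2 = 885
N_3 = 3 + 885^2 + 885^2 = 1566453

1566453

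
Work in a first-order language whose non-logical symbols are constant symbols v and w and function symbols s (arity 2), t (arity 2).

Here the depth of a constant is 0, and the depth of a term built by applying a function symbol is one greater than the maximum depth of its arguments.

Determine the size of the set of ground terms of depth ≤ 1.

Let N_k = |{terms of depth ≤ k}|. Then N_0 = 2 and N_k = 2 + N_{k-1}^2 + N_{k-1}^2 for k ≥ 1 (one summand per function symbol, arity giving the exponent).
N_0 = 2
N_1 = 2 + 2^2 + 2^2 = 10
Explicitly: v, w, s(v, v), s(v, w), s(w, v), s(w, w), t(v, v), t(v, w), t(w, v), t(w, w).

10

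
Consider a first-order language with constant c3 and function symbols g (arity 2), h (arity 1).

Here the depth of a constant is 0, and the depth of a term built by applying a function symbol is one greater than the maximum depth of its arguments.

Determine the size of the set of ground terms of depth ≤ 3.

Write N_k for the number of ground terms of depth ≤ k. A term of depth ≤ k is either a constant or a function symbol applied to arguments of depth ≤ k−1, so N_k = 1 + N_{k-1}^2 + N_{k-1}.
N_0 = 1
N_1 = 1 + 1^2 + 1 = 3
N_2 = 1 + 3^2 + 3 = 13
N_3 = 1 + 13^2 + 13 = 183

183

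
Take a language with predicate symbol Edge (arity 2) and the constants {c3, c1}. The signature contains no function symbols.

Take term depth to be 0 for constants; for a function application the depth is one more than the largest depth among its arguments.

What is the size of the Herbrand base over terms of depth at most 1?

4

First count ground terms of depth ≤ 1.
With no function symbols every ground term is a constant, so there are exactly 2 ground terms at every depth bound.
N_0 = 2
N_1 = 2
Explicitly: c3, c1.
So |H| = 2.
Ground atoms are formed by filling each argument slot of a predicate with a term from H, so an r-ary predicate gives |H|^r atoms:
  Edge: 2^2 = 4
Total ground atoms: 4.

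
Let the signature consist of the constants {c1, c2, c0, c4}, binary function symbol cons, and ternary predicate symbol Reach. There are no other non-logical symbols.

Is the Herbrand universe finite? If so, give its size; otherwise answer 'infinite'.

The signature has at least one function symbol (cons, arity 2) and at least one constant (c1).
Iterating cons gives infinitely many distinct ground terms: c1, cons(c1, c1), cons(cons(c1, c1), cons(c1, c1)), ...
So the Herbrand universe is infinite.

infinite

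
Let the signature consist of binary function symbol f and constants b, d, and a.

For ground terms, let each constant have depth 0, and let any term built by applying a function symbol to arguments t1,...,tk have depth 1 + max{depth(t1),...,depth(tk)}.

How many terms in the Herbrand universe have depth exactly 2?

Let N_k = |{terms of depth ≤ k}|. Then N_0 = 3 and N_k = 3 + N_{k-1}^2 for k ≥ 1 (one summand per function symbol, arity giving the exponent).
N_0 = 3
N_1 = 3 + 3^2 = 12
N_2 = 3 + 12^2 = 147
Terms of depth exactly 2: N_2 − N_1 = 147 − 12 = 135.

135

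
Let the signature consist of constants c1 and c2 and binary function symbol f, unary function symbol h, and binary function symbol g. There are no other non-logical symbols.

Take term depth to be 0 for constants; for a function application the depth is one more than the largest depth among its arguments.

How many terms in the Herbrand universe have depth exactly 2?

Count level by level. With function symbols f/2, h/1, g/2, the terms of depth ≤ k are the 2 constants together with each function applied to depth-≤(k−1) tuples, so N_k = 2 + N_{k-1}^2 + N_{k-1} + N_{k-1}^2.
N_0 = 2
N_1 = 2 + 2^2 + 2 + 2^2 = 12
N_2 = 2 + 12^2 + 12 + 12^2 = 302
Terms of depth exactly 2: N_2 − N_1 = 302 − 12 = 290.

290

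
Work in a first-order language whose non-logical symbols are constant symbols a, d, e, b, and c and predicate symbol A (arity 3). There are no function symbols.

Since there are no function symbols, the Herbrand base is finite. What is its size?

125

With no function symbols, the Herbrand universe is just the 5 constants.
Ground atoms per predicate: A: 5^3 = 125.
Herbrand base size = 125 = 125.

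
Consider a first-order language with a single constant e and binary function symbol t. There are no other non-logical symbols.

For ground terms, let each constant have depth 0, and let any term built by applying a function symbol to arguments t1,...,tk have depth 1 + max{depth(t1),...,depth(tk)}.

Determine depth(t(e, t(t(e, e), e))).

depth(t(e, e)) = 1 + max(0, 0) = 1
depth(t(t(e, e), e)) = 1 + max(1, 0) = 2
depth(t(e, t(t(e, e), e))) = 1 + max(0, 2) = 3

3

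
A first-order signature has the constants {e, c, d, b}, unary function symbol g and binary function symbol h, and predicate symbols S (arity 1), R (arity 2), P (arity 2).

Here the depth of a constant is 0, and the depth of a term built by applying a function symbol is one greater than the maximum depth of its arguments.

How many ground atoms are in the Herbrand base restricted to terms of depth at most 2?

First count ground terms of depth ≤ 2.
If N_k denotes the number of depth-≤k ground terms, the 4 constants give N_0 = 4, and each function symbol of arity r contributes N_{k-1}^r new terms at level k: N_k = 4 + N_{k-1} + N_{k-1}^2.
N_0 = 4
N_1 = 4 + 4 + 4^2 = 24
N_2 = 4 + 24 + 24^2 = 604
So |H| = 604.
Each predicate of arity r yields |H|^r ground atoms (one per choice of an r-tuple from H):
  S: 604;  R: 604^2 = 364816;  P: 604^2 = 364816
Total ground atoms: 604 + 364816 + 364816 = 730236.

730236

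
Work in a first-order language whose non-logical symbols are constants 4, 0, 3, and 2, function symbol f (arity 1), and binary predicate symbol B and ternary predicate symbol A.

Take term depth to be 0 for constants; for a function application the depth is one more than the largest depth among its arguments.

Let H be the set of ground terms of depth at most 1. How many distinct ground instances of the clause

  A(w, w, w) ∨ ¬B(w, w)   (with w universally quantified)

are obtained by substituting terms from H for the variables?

Ground terms of depth ≤ 1:
  Let N_k = |{terms of depth ≤ k}|. Then N_0 = 4 and N_k = 4 + N_{k-1} for k ≥ 1 (one summand per function symbol, arity giving the exponent).
  N_0 = 4
  N_1 = 4 + 4 = 8
  Explicitly: 4, 0, 3, 2, f(4), f(0), f(3), f(2).
So there are 8 ground terms available for substitution.
The body mentions the single quantified variable w; since ground terms form a free algebra, no two substitutions collapse to the same formula.
Number of ground instances = 8.

8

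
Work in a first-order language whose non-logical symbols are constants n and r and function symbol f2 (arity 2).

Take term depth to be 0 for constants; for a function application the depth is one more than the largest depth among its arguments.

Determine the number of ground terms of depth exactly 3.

1408

If N_k denotes the number of depth-≤k ground terms, the 2 constants give N_0 = 2, and each function symbol of arity r contributes N_{k-1}^r new terms at level k: N_k = 2 + N_{k-1}^2.
N_0 = 2
N_1 = 2 + 2^2 = 6
N_2 = 2 + 6^2 = 38
N_3 = 2 + 38^2 = 1446
Terms of depth exactly 3: N_3 − N_2 = 1446 − 38 = 1408.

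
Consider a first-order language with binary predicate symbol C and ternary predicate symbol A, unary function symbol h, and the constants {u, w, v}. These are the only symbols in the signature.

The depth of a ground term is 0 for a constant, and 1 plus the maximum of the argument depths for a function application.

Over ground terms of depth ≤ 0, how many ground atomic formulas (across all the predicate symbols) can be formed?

First count ground terms of depth ≤ 0.
Write N_k for the number of ground terms of depth ≤ k. A term of depth ≤ k is either a constant or a function symbol applied to arguments of depth ≤ k−1, so N_k = 3 + N_{k-1}.
N_0 = 3
So |H| = 3.
A ground atom is a predicate applied to a tuple of terms from H, so the count is the sum over predicates of |H|^arity:
  C: 3^2 = 9;  A: 3^3 = 27
Total ground atoms: 9 + 27 = 36.

36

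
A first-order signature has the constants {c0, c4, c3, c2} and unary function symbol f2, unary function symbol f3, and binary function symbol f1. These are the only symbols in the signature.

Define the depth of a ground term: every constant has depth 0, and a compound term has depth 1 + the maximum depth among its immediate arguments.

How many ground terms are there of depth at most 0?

Let N_k = |{terms of depth ≤ k}|. Then N_0 = 4 and N_k = 4 + N_{k-1} + N_{k-1} + N_{k-1}^2 for k ≥ 1 (one summand per function symbol, arity giving the exponent).
N_0 = 4
Explicitly: c0, c4, c3, c2.

4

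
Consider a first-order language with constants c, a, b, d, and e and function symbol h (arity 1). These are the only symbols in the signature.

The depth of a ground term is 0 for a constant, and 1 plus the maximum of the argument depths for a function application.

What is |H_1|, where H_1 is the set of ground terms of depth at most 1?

If N_k denotes the number of depth-≤k ground terms, the 5 constants give N_0 = 5, and each function symbol of arity r contributes N_{k-1}^r new terms at level k: N_k = 5 + N_{k-1}.
N_0 = 5
N_1 = 5 + 5 = 10
Explicitly: c, a, b, d, e, h(c), h(a), h(b), h(d), h(e).

10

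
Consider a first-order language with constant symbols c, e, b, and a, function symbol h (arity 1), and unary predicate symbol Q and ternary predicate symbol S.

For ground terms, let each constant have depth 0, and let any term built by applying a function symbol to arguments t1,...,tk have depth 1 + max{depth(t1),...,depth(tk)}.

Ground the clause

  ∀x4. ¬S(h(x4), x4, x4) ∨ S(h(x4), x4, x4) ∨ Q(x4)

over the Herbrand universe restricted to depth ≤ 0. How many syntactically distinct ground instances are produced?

Ground terms of depth ≤ 0:
  Count level by level. With function symbols h/1, the terms of depth ≤ k are the 4 constants together with each function applied to depth-≤(k−1) tuples, so N_k = 4 + N_{k-1}.
  N_0 = 4
  Explicitly: c, e, b, a.
So there are 4 ground terms available for substitution.
There is 1 variable to instantiate (x4),  occurring in at least one literal, so different choices give different ground instances.
Number of ground instances = 4.

4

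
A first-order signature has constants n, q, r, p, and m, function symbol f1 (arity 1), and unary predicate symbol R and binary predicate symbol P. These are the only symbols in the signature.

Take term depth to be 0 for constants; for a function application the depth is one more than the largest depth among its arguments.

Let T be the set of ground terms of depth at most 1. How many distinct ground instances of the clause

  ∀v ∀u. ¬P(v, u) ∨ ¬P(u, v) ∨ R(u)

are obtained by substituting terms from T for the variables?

100

Ground terms of depth ≤ 1:
  If N_k denotes the number of depth-≤k ground terms, the 5 constants give N_0 = 5, and each function symbol of arity r contributes N_{k-1}^r new terms at level k: N_k = 5 + N_{k-1}.
  N_0 = 5
  N_1 = 5 + 5 = 10
So there are 10 ground terms available for substitution.
There are 2 variables to instantiate (v, u), each occurring in at least one literal, so different choices give different ground instances.
Number of ground instances = 10^2 = 100.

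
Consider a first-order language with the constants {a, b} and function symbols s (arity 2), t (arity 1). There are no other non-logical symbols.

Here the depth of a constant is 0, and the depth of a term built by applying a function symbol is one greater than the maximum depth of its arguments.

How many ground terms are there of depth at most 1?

Let N_k count ground terms of depth at most k. Each non-constant term of depth ≤ k is some function symbol applied to depth-≤(k−1) arguments, giving N_k = 2 + N_{k-1}^2 + N_{k-1}.
N_0 = 2
N_1 = 2 + 2^2 + 2 = 8
Explicitly: a, b, s(a, a), s(a, b), s(b, a), s(b, b), t(a), t(b).

8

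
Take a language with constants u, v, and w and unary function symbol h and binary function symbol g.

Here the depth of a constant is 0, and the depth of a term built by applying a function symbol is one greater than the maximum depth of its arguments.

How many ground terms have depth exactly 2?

228

Count level by level. With function symbols h/1, g/2, the terms of depth ≤ k are the 3 constants together with each function applied to depth-≤(k−1) tuples, so N_k = 3 + N_{k-1} + N_{k-1}^2.
N_0 = 3
N_1 = 3 + 3 + 3^2 = 15
N_2 = 3 + 15 + 15^2 = 243
Terms of depth exactly 2: N_2 − N_1 = 243 − 15 = 228.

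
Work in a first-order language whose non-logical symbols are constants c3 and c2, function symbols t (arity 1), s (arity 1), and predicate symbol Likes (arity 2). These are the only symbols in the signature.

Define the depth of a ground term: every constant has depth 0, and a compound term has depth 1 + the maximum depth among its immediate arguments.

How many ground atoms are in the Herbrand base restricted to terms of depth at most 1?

36

First count ground terms of depth ≤ 1.
Count level by level. With function symbols t/1, s/1, the terms of depth ≤ k are the 2 constants together with each function applied to depth-≤(k−1) tuples, so N_k = 2 + N_{k-1} + N_{k-1}.
N_0 = 2
N_1 = 2 + 2 + 2 = 6
So |H| = 6.
A ground atom is a predicate applied to a tuple of terms from H, so the count is the sum over predicates of |H|^arity:
  Likes: 6^2 = 36
Total ground atoms: 36.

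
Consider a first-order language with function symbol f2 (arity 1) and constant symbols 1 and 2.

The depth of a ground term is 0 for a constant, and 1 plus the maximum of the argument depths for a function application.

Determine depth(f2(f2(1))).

2

depth(f2(1)) = 1 + depth(1) = 1 + 0 = 1
depth(f2(f2(1))) = 1 + depth(f2(1)) = 1 + 1 = 2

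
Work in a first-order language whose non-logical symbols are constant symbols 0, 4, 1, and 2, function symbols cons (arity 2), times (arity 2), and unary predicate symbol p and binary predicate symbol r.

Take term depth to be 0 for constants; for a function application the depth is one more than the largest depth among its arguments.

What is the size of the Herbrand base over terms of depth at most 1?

First count ground terms of depth ≤ 1.
Let N_k count ground terms of depth at most k. Each non-constant term of depth ≤ k is some function symbol applied to depth-≤(k−1) arguments, giving N_k = 4 + N_{k-1}^2 + N_{k-1}^2.
N_0 = 4
N_1 = 4 + 4^2 + 4^2 = 36
So |H| = 36.
For each predicate symbol, the number of ground atoms is |H| raised to its arity; summing:
  p: 36;  r: 36^2 = 1296
Total ground atoms: 36 + 1296 = 1332.

1332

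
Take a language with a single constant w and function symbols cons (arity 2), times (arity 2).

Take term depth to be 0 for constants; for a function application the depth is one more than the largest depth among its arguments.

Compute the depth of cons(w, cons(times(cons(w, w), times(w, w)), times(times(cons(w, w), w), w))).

5

depth(cons(w, w)) = 1 + max(0, 0) = 1
depth(times(w, w)) = 1 + max(0, 0) = 1
depth(times(cons(w, w), times(w, w))) = 1 + max(1, 1) = 2
depth(times(cons(w, w), w)) = 1 + max(1, 0) = 2
depth(times(times(cons(w, w), w), w)) = 1 + max(2, 0) = 3
depth(cons(times(cons(w, w), times(w, w)), times(times(cons(w, w), w), w))) = 1 + max(2, 3) = 4
depth(cons(w, cons(times(cons(w, w), times(w, w)), times(times(cons(w, w), w), w)))) = 1 + max(0, 4) = 5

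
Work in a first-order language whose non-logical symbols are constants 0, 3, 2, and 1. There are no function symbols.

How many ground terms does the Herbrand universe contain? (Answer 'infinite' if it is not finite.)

4

There are no function symbols, so every ground term is one of the 4 constants.
The Herbrand universe is {0, 3, 2, 1}, which is finite with 4 elements.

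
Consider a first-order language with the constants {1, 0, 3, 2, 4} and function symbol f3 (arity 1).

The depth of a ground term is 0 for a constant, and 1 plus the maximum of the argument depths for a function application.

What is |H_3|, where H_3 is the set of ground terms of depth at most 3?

20

Let N_k count ground terms of depth at most k. Each non-constant term of depth ≤ k is some function symbol applied to depth-≤(k−1) arguments, giving N_k = 5 + N_{k-1}.
N_0 = 5
N_1 = 5 + 5 = 10
N_2 = 5 + 10 = 15
N_3 = 5 + 15 = 20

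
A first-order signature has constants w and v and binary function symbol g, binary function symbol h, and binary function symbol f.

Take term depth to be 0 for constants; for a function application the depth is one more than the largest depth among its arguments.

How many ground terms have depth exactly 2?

Count level by level. With function symbols g/2, h/2, f/2, the terms of depth ≤ k are the 2 constants together with each function applied to depth-≤(k−1) tuples, so N_k = 2 + N_{k-1}^2 + N_{k-1}^2 + N_{k-1}^2.
N_0 = 2
N_1 = 2 + 2^2 + 2^2 + 2^2 = 14
N_2 = 2 + 14^2 + 14^2 + 14^2 = 590
Terms of depth exactly 2: N_2 − N_1 = 590 − 14 = 576.

576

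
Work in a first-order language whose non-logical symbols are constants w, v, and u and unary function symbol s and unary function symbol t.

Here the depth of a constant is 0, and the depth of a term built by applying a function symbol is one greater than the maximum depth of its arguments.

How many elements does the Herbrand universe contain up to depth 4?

Count level by level. With function symbols s/1, t/1, the terms of depth ≤ k are the 3 constants together with each function applied to depth-≤(k−1) tuples, so N_k = 3 + N_{k-1} + N_{k-1}.
N_0 = 3
N_1 = 3 + 3 + 3 = 9
N_2 = 3 + 9 + 9 = 21
N_3 = 3 + 21 + 21 = 45
N_4 = 3 + 45 + 45 = 93

93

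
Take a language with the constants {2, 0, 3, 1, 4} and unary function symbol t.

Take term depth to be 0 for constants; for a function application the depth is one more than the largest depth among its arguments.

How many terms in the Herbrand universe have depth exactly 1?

Let N_k = |{terms of depth ≤ k}|. Then N_0 = 5 and N_k = 5 + N_{k-1} for k ≥ 1 (one summand per function symbol, arity giving the exponent).
N_0 = 5
N_1 = 5 + 5 = 10
Terms of depth exactly 1: N_1 − N_0 = 10 − 5 = 5.

5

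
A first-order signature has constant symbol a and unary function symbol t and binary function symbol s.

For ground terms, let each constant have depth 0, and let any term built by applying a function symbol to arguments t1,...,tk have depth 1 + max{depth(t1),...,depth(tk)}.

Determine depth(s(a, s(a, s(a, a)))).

3

depth(s(a, a)) = 1 + max(0, 0) = 1
depth(s(a, s(a, a))) = 1 + max(0, 1) = 2
depth(s(a, s(a, s(a, a)))) = 1 + max(0, 2) = 3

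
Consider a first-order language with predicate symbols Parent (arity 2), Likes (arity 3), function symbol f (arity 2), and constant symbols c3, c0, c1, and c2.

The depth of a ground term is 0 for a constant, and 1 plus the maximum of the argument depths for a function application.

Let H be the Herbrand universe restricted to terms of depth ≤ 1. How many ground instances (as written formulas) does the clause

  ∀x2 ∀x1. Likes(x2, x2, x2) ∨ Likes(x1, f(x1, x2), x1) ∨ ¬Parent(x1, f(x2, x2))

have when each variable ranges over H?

Ground terms of depth ≤ 1:
  Let N_k = |{terms of depth ≤ k}|. Then N_0 = 4 and N_k = 4 + N_{k-1}^2 for k ≥ 1 (one summand per function symbol, arity giving the exponent).
  N_0 = 4
  N_1 = 4 + 4^2 = 20
So there are 20 ground terms available for substitution.
Each of x2, x1 ranges independently over the available ground terms, and distinct assignments produce distinct instances.
Number of ground instances = 20^2 = 400.

400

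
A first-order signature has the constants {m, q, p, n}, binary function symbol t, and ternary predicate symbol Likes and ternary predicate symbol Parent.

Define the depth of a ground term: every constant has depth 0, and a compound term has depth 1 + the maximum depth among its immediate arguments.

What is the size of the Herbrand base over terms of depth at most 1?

16000

First count ground terms of depth ≤ 1.
Let N_k count ground terms of depth at most k. Each non-constant term of depth ≤ k is some function symbol applied to depth-≤(k−1) arguments, giving N_k = 4 + N_{k-1}^2.
N_0 = 4
N_1 = 4 + 4^2 = 20
So |H| = 20.
Ground atoms are formed by filling each argument slot of a predicate with a term from H, so an r-ary predicate gives |H|^r atoms:
  Likes: 20^3 = 8000;  Parent: 20^3 = 8000
Total ground atoms: 8000 + 8000 = 16000.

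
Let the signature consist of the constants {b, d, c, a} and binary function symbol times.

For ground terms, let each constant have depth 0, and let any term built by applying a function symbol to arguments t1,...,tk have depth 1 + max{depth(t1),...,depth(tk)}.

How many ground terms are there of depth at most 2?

404

Let N_k count ground terms of depth at most k. Each non-constant term of depth ≤ k is some function symbol applied to depth-≤(k−1) arguments, giving N_k = 4 + N_{k-1}^2.
N_0 = 4
N_1 = 4 + 4^2 = 20
N_2 = 4 + 20^2 = 404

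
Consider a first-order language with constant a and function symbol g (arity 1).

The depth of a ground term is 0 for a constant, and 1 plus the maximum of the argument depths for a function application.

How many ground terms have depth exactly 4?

If N_k denotes the number of depth-≤k ground terms, the 1 constant gives N_0 = 1, and each function symbol of arity r contributes N_{k-1}^r new terms at level k: N_k = 1 + N_{k-1}.
N_0 = 1
N_1 = 1 + 1 = 2
N_2 = 1 + 2 = 3
N_3 = 1 + 3 = 4
N_4 = 1 + 4 = 5
Terms of depth exactly 4: N_4 − N_3 = 5 − 4 = 1.

1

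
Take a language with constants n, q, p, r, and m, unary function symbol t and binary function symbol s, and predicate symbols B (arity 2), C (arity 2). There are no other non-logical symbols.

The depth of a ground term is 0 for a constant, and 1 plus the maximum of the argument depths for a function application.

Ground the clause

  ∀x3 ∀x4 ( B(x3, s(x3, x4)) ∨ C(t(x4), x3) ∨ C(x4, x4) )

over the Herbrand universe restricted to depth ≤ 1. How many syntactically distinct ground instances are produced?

Ground terms of depth ≤ 1:
  Write N_k for the number of ground terms of depth ≤ k. A term of depth ≤ k is either a constant or a function symbol applied to arguments of depth ≤ k−1, so N_k = 5 + N_{k-1} + N_{k-1}^2.
  N_0 = 5
  N_1 = 5 + 5 + 5^2 = 35
So there are 35 ground terms available for substitution.
The clause has 2 distinct variables (x3, x4), each appearing in the body. In the free term algebra distinct substitutions yield syntactically distinct ground instances.
Number of ground instances = 35^2 = 1225.

1225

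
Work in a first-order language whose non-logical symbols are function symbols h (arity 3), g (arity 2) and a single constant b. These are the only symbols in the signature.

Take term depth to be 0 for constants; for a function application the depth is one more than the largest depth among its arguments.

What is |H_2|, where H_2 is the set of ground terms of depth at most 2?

37

If N_k denotes the number of depth-≤k ground terms, the 1 constant gives N_0 = 1, and each function symbol of arity r contributes N_{k-1}^r new terms at level k: N_k = 1 + N_{k-1}^3 + N_{k-1}^2.
N_0 = 1
N_1 = 1 + 1^3 + 1^2 = 3
N_2 = 1 + 3^3 + 3^2 = 37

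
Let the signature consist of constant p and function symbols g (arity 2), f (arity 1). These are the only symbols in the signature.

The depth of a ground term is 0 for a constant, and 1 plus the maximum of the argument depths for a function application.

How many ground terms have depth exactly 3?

Let N_k = |{terms of depth ≤ k}|. Then N_0 = 1 and N_k = 1 + N_{k-1}^2 + N_{k-1} for k ≥ 1 (one summand per function symbol, arity giving the exponent).
N_0 = 1
N_1 = 1 + 1^2 + 1 = 3
N_2 = 1 + 3^2 + 3 = 13
N_3 = 1 + 13^2 + 13 = 183
Terms of depth exactly 3: N_3 − N_2 = 183 − 13 = 170.

170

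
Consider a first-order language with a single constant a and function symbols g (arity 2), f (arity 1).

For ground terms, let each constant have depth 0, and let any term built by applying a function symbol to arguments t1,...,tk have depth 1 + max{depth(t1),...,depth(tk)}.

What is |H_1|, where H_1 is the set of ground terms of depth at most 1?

If N_k denotes the number of depth-≤k ground terms, the 1 constant gives N_0 = 1, and each function symbol of arity r contributes N_{k-1}^r new terms at level k: N_k = 1 + N_{k-1}^2 + N_{k-1}.
N_0 = 1
N_1 = 1 + 1^2 + 1 = 3

3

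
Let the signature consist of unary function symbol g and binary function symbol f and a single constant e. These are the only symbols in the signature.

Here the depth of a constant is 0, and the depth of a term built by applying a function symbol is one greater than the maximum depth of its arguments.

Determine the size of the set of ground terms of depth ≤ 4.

Let N_k count ground terms of depth at most k. Each non-constant term of depth ≤ k is some function symbol applied to depth-≤(k−1) arguments, giving N_k = 1 + N_{k-1} + N_{k-1}^2.
N_0 = 1
N_1 = 1 + 1 + 1^2 = 3
N_2 = 1 + 3 + 3^2 = 13
N_3 = 1 + 13 + 13^2 = 183
N_4 = 1 + 183 + 183^2 = 33673

33673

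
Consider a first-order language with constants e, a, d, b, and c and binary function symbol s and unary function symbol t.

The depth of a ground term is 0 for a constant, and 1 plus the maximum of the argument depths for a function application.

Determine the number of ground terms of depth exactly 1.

If N_k denotes the number of depth-≤k ground terms, the 5 constants give N_0 = 5, and each function symbol of arity r contributes N_{k-1}^r new terms at level k: N_k = 5 + N_{k-1}^2 + N_{k-1}.
N_0 = 5
N_1 = 5 + 5^2 + 5 = 35
Terms of depth exactly 1: N_1 − N_0 = 35 − 5 = 30.

30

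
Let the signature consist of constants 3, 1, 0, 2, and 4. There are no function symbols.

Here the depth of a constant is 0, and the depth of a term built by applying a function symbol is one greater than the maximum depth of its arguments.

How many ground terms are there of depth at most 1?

With no function symbols every ground term is a constant, so there are exactly 5 ground terms at every depth bound.
N_0 = 5
N_1 = 5
Explicitly: 3, 1, 0, 2, 4.

5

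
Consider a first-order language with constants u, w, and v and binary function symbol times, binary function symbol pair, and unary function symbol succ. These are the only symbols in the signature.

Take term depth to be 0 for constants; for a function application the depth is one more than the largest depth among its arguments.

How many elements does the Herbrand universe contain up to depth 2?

1179

Let N_k = |{terms of depth ≤ k}|. Then N_0 = 3 and N_k = 3 + N_{k-1}^2 + N_{k-1}^2 + N_{k-1} for k ≥ 1 (one summand per function symbol, arity giving the exponent).
N_0 = 3
N_1 = 3 + 3^2 + 3^2 + 3 = 24
N_2 = 3 + 24^2 + 24^2 + 24 = 1179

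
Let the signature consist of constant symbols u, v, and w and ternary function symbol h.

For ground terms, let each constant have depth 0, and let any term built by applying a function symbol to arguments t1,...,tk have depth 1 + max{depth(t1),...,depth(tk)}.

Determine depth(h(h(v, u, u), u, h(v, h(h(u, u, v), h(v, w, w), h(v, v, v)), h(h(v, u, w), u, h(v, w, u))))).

depth(h(v, u, u)) = 1 + max(0, 0, 0) = 1
depth(h(u, u, v)) = 1 + max(0, 0, 0) = 1
depth(h(v, w, w)) = 1 + max(0, 0, 0) = 1
depth(h(v, v, v)) = 1 + max(0, 0, 0) = 1
depth(h(h(u, u, v), h(v, w, w), h(v, v, v))) = 1 + max(1, 1, 1) = 2
depth(h(v, u, w)) = 1 + max(0, 0, 0) = 1
depth(h(v, w, u)) = 1 + max(0, 0, 0) = 1
depth(h(h(v, u, w), u, h(v, w, u))) = 1 + max(1, 0, 1) = 2
depth(h(v, h(h(u, u, v), h(v, w, w), h(v, v, v)), h(h(v, u, w), u, h(v, w, u)))) = 1 + max(0, 2, 2) = 3
depth(h(h(v, u, u), u, h(v, h(h(u, u, v), h(v, w, w), h(v, v, v)), h(h(v, u, w), u, h(v, w, u))))) = 1 + max(1, 0, 3) = 4

4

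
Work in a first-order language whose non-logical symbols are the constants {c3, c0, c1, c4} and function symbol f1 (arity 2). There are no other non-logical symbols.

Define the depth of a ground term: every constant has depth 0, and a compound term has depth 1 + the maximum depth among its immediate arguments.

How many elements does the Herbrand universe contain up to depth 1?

20

If N_k denotes the number of depth-≤k ground terms, the 4 constants give N_0 = 4, and each function symbol of arity r contributes N_{k-1}^r new terms at level k: N_k = 4 + N_{k-1}^2.
N_0 = 4
N_1 = 4 + 4^2 = 20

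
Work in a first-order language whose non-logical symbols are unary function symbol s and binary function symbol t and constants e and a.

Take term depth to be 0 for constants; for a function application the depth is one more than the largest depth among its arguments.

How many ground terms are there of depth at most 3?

5552

If N_k denotes the number of depth-≤k ground terms, the 2 constants give N_0 = 2, and each function symbol of arity r contributes N_{k-1}^r new terms at level k: N_k = 2 + N_{k-1} + N_{k-1}^2.
N_0 = 2
N_1 = 2 + 2 + 2^2 = 8
N_2 = 2 + 8 + 8^2 = 74
N_3 = 2 + 74 + 74^2 = 5552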